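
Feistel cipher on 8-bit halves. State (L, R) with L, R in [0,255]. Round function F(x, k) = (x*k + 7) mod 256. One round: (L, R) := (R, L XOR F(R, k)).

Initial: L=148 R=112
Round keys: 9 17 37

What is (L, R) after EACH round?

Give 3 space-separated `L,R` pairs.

Answer: 112,99 99,234 234,186

Derivation:
Round 1 (k=9): L=112 R=99
Round 2 (k=17): L=99 R=234
Round 3 (k=37): L=234 R=186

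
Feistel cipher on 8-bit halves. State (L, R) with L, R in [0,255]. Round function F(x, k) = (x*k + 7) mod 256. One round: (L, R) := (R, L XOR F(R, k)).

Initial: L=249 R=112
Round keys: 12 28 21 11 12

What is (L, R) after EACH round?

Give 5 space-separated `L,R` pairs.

Round 1 (k=12): L=112 R=190
Round 2 (k=28): L=190 R=191
Round 3 (k=21): L=191 R=12
Round 4 (k=11): L=12 R=52
Round 5 (k=12): L=52 R=123

Answer: 112,190 190,191 191,12 12,52 52,123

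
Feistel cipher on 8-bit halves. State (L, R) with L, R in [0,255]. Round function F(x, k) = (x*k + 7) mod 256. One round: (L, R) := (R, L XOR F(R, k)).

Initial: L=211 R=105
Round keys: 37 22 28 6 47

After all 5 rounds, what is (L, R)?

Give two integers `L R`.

Answer: 143 72

Derivation:
Round 1 (k=37): L=105 R=231
Round 2 (k=22): L=231 R=136
Round 3 (k=28): L=136 R=0
Round 4 (k=6): L=0 R=143
Round 5 (k=47): L=143 R=72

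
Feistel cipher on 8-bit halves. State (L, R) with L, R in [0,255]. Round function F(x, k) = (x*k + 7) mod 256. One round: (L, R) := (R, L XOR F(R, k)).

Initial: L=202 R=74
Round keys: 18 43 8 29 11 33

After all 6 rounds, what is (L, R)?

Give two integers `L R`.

Round 1 (k=18): L=74 R=241
Round 2 (k=43): L=241 R=200
Round 3 (k=8): L=200 R=182
Round 4 (k=29): L=182 R=109
Round 5 (k=11): L=109 R=0
Round 6 (k=33): L=0 R=106

Answer: 0 106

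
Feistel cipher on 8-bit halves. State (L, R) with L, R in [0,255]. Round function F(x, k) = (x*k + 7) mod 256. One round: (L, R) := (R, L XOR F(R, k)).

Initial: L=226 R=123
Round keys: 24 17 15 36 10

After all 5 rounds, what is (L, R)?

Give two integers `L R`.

Round 1 (k=24): L=123 R=109
Round 2 (k=17): L=109 R=63
Round 3 (k=15): L=63 R=213
Round 4 (k=36): L=213 R=196
Round 5 (k=10): L=196 R=122

Answer: 196 122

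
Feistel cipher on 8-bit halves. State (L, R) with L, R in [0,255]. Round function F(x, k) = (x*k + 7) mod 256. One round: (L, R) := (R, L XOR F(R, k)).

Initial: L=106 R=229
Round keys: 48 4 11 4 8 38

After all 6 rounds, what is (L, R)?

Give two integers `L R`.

Answer: 3 208

Derivation:
Round 1 (k=48): L=229 R=157
Round 2 (k=4): L=157 R=158
Round 3 (k=11): L=158 R=76
Round 4 (k=4): L=76 R=169
Round 5 (k=8): L=169 R=3
Round 6 (k=38): L=3 R=208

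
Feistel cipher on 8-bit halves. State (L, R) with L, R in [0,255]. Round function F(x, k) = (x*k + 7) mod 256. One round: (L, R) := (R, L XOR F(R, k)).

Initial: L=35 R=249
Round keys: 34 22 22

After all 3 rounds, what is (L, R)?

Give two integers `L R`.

Round 1 (k=34): L=249 R=58
Round 2 (k=22): L=58 R=250
Round 3 (k=22): L=250 R=185

Answer: 250 185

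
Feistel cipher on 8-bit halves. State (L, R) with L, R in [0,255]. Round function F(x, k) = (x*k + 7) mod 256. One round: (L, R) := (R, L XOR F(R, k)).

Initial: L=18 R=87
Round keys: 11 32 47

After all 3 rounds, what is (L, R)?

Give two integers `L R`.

Answer: 144 161

Derivation:
Round 1 (k=11): L=87 R=214
Round 2 (k=32): L=214 R=144
Round 3 (k=47): L=144 R=161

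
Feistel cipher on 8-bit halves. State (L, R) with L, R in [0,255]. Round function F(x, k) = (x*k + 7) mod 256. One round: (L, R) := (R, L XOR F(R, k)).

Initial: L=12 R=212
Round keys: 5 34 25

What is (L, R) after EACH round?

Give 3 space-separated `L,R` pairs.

Round 1 (k=5): L=212 R=39
Round 2 (k=34): L=39 R=225
Round 3 (k=25): L=225 R=39

Answer: 212,39 39,225 225,39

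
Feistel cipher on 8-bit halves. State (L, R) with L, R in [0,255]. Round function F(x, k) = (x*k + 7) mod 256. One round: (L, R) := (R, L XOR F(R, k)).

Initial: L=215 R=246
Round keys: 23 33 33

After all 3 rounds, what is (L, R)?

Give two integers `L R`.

Answer: 75 68

Derivation:
Round 1 (k=23): L=246 R=246
Round 2 (k=33): L=246 R=75
Round 3 (k=33): L=75 R=68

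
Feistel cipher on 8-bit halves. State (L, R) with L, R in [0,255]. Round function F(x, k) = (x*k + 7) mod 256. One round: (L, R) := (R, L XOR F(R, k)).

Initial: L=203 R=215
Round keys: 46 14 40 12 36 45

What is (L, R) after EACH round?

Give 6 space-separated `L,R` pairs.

Answer: 215,98 98,180 180,69 69,247 247,134 134,98

Derivation:
Round 1 (k=46): L=215 R=98
Round 2 (k=14): L=98 R=180
Round 3 (k=40): L=180 R=69
Round 4 (k=12): L=69 R=247
Round 5 (k=36): L=247 R=134
Round 6 (k=45): L=134 R=98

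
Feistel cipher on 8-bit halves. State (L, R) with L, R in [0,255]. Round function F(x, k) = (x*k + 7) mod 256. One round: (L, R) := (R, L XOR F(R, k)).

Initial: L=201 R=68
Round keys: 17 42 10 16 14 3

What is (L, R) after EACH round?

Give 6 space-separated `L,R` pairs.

Answer: 68,66 66,159 159,127 127,104 104,200 200,55

Derivation:
Round 1 (k=17): L=68 R=66
Round 2 (k=42): L=66 R=159
Round 3 (k=10): L=159 R=127
Round 4 (k=16): L=127 R=104
Round 5 (k=14): L=104 R=200
Round 6 (k=3): L=200 R=55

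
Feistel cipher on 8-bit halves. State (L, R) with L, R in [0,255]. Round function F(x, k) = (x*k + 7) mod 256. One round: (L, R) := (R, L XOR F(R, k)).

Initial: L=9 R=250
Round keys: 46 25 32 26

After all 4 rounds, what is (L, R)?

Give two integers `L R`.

Answer: 157 114

Derivation:
Round 1 (k=46): L=250 R=250
Round 2 (k=25): L=250 R=139
Round 3 (k=32): L=139 R=157
Round 4 (k=26): L=157 R=114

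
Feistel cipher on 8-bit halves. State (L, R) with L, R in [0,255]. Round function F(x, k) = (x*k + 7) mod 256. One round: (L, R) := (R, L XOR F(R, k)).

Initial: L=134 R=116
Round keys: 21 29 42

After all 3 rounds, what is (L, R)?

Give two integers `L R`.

Answer: 244 2

Derivation:
Round 1 (k=21): L=116 R=13
Round 2 (k=29): L=13 R=244
Round 3 (k=42): L=244 R=2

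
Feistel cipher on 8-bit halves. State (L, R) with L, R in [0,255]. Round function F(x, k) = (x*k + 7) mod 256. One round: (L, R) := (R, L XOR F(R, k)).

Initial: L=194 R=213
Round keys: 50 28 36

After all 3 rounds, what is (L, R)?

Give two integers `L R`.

Answer: 14 156

Derivation:
Round 1 (k=50): L=213 R=99
Round 2 (k=28): L=99 R=14
Round 3 (k=36): L=14 R=156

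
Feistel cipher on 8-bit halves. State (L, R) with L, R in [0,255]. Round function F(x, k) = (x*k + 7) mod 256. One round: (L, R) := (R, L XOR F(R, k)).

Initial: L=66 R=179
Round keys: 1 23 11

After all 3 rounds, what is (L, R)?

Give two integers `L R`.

Round 1 (k=1): L=179 R=248
Round 2 (k=23): L=248 R=252
Round 3 (k=11): L=252 R=35

Answer: 252 35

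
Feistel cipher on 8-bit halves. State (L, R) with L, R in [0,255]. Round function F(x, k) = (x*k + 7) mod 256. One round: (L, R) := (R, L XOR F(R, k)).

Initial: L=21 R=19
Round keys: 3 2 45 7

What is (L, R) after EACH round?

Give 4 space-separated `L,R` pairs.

Round 1 (k=3): L=19 R=85
Round 2 (k=2): L=85 R=162
Round 3 (k=45): L=162 R=212
Round 4 (k=7): L=212 R=113

Answer: 19,85 85,162 162,212 212,113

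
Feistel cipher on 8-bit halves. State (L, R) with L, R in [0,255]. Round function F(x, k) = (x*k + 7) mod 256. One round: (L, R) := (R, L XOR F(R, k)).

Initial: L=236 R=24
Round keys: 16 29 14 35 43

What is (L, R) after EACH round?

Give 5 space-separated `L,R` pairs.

Answer: 24,107 107,62 62,0 0,57 57,154

Derivation:
Round 1 (k=16): L=24 R=107
Round 2 (k=29): L=107 R=62
Round 3 (k=14): L=62 R=0
Round 4 (k=35): L=0 R=57
Round 5 (k=43): L=57 R=154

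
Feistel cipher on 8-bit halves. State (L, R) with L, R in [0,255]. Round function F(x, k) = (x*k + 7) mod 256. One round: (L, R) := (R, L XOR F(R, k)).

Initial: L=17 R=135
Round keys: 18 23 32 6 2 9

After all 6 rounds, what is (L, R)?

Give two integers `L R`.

Round 1 (k=18): L=135 R=148
Round 2 (k=23): L=148 R=212
Round 3 (k=32): L=212 R=19
Round 4 (k=6): L=19 R=173
Round 5 (k=2): L=173 R=114
Round 6 (k=9): L=114 R=164

Answer: 114 164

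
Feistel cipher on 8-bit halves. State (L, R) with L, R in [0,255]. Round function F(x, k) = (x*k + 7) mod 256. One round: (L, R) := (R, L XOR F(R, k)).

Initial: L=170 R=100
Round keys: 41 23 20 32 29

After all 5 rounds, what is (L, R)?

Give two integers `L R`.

Answer: 221 190

Derivation:
Round 1 (k=41): L=100 R=161
Round 2 (k=23): L=161 R=26
Round 3 (k=20): L=26 R=174
Round 4 (k=32): L=174 R=221
Round 5 (k=29): L=221 R=190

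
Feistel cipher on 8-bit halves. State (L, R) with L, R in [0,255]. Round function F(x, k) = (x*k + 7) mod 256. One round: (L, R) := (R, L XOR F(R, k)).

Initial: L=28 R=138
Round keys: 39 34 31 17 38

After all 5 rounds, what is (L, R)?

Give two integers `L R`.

Round 1 (k=39): L=138 R=17
Round 2 (k=34): L=17 R=195
Round 3 (k=31): L=195 R=181
Round 4 (k=17): L=181 R=207
Round 5 (k=38): L=207 R=116

Answer: 207 116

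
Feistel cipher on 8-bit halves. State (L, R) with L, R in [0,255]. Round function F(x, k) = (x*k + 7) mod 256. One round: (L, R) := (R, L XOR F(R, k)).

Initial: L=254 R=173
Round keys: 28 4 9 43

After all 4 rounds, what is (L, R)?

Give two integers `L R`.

Round 1 (k=28): L=173 R=13
Round 2 (k=4): L=13 R=150
Round 3 (k=9): L=150 R=64
Round 4 (k=43): L=64 R=81

Answer: 64 81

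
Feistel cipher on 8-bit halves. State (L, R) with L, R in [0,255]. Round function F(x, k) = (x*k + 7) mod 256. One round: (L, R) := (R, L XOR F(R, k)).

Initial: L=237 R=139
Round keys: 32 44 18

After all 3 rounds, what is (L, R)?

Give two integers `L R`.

Answer: 52 37

Derivation:
Round 1 (k=32): L=139 R=138
Round 2 (k=44): L=138 R=52
Round 3 (k=18): L=52 R=37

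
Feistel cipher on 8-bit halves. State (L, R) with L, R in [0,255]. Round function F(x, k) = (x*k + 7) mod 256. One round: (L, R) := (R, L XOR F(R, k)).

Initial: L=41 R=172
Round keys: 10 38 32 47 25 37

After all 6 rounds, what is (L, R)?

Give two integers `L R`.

Round 1 (k=10): L=172 R=150
Round 2 (k=38): L=150 R=231
Round 3 (k=32): L=231 R=113
Round 4 (k=47): L=113 R=33
Round 5 (k=25): L=33 R=49
Round 6 (k=37): L=49 R=61

Answer: 49 61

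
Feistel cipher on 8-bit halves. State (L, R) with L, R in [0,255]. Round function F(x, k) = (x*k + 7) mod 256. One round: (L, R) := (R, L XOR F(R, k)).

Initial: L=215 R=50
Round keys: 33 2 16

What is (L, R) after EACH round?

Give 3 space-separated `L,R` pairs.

Round 1 (k=33): L=50 R=174
Round 2 (k=2): L=174 R=81
Round 3 (k=16): L=81 R=185

Answer: 50,174 174,81 81,185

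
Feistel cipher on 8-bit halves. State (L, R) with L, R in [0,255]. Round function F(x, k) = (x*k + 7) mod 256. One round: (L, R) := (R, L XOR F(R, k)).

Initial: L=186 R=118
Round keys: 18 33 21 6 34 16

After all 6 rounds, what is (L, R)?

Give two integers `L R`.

Answer: 245 126

Derivation:
Round 1 (k=18): L=118 R=233
Round 2 (k=33): L=233 R=102
Round 3 (k=21): L=102 R=140
Round 4 (k=6): L=140 R=41
Round 5 (k=34): L=41 R=245
Round 6 (k=16): L=245 R=126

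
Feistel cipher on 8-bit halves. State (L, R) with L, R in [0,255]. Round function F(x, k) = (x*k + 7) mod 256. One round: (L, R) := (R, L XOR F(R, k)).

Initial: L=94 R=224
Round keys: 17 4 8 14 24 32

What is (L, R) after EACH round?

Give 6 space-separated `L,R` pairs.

Answer: 224,185 185,11 11,230 230,144 144,97 97,183

Derivation:
Round 1 (k=17): L=224 R=185
Round 2 (k=4): L=185 R=11
Round 3 (k=8): L=11 R=230
Round 4 (k=14): L=230 R=144
Round 5 (k=24): L=144 R=97
Round 6 (k=32): L=97 R=183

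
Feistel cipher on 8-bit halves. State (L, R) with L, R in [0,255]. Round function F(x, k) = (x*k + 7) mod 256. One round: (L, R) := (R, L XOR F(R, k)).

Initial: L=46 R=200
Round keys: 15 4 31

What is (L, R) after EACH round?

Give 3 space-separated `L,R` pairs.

Answer: 200,145 145,131 131,117

Derivation:
Round 1 (k=15): L=200 R=145
Round 2 (k=4): L=145 R=131
Round 3 (k=31): L=131 R=117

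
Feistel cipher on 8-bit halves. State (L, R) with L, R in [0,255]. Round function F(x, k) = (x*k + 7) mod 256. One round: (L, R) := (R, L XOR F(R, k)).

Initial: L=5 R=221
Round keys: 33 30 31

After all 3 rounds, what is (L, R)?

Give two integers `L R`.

Round 1 (k=33): L=221 R=129
Round 2 (k=30): L=129 R=248
Round 3 (k=31): L=248 R=142

Answer: 248 142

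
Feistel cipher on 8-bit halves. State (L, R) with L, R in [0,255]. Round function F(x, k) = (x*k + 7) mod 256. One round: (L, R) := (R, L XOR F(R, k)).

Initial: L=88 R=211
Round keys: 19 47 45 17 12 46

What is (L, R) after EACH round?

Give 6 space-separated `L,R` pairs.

Round 1 (k=19): L=211 R=232
Round 2 (k=47): L=232 R=76
Round 3 (k=45): L=76 R=139
Round 4 (k=17): L=139 R=14
Round 5 (k=12): L=14 R=36
Round 6 (k=46): L=36 R=113

Answer: 211,232 232,76 76,139 139,14 14,36 36,113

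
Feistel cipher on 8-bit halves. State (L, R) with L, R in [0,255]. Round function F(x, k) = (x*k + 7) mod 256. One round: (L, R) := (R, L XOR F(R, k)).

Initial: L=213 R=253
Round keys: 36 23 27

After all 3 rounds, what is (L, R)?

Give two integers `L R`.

Round 1 (k=36): L=253 R=78
Round 2 (k=23): L=78 R=244
Round 3 (k=27): L=244 R=141

Answer: 244 141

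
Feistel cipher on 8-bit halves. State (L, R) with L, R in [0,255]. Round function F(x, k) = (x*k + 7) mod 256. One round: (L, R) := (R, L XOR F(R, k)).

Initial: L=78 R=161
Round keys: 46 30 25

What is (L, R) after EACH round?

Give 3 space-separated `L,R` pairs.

Answer: 161,187 187,80 80,108

Derivation:
Round 1 (k=46): L=161 R=187
Round 2 (k=30): L=187 R=80
Round 3 (k=25): L=80 R=108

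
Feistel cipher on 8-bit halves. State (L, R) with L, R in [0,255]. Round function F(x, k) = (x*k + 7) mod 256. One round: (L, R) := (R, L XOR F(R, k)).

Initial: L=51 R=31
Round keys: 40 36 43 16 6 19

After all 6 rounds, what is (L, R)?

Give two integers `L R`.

Answer: 146 194

Derivation:
Round 1 (k=40): L=31 R=236
Round 2 (k=36): L=236 R=40
Round 3 (k=43): L=40 R=83
Round 4 (k=16): L=83 R=31
Round 5 (k=6): L=31 R=146
Round 6 (k=19): L=146 R=194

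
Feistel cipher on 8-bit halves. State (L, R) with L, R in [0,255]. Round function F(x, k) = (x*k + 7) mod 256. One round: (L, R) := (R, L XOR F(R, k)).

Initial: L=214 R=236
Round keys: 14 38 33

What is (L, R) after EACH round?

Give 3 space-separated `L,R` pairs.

Answer: 236,57 57,145 145,129

Derivation:
Round 1 (k=14): L=236 R=57
Round 2 (k=38): L=57 R=145
Round 3 (k=33): L=145 R=129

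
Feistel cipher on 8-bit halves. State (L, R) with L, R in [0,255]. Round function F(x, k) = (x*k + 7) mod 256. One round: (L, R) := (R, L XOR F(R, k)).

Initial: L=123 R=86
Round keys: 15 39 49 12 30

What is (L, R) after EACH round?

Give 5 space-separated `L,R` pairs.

Round 1 (k=15): L=86 R=106
Round 2 (k=39): L=106 R=123
Round 3 (k=49): L=123 R=248
Round 4 (k=12): L=248 R=220
Round 5 (k=30): L=220 R=55

Answer: 86,106 106,123 123,248 248,220 220,55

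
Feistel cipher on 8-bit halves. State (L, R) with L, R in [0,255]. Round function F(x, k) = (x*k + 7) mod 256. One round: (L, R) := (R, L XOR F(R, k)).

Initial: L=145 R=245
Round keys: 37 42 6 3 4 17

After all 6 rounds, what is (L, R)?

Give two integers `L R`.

Answer: 229 57

Derivation:
Round 1 (k=37): L=245 R=225
Round 2 (k=42): L=225 R=4
Round 3 (k=6): L=4 R=254
Round 4 (k=3): L=254 R=5
Round 5 (k=4): L=5 R=229
Round 6 (k=17): L=229 R=57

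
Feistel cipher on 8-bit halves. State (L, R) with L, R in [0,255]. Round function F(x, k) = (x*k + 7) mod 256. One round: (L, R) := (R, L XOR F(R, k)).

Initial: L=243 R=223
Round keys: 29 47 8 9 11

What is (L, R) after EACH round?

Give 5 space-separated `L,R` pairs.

Round 1 (k=29): L=223 R=185
Round 2 (k=47): L=185 R=33
Round 3 (k=8): L=33 R=182
Round 4 (k=9): L=182 R=76
Round 5 (k=11): L=76 R=253

Answer: 223,185 185,33 33,182 182,76 76,253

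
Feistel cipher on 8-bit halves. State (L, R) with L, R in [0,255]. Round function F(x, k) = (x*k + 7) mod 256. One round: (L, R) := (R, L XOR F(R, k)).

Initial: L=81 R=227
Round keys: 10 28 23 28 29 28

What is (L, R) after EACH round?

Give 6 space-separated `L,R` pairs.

Answer: 227,180 180,84 84,39 39,31 31,173 173,236

Derivation:
Round 1 (k=10): L=227 R=180
Round 2 (k=28): L=180 R=84
Round 3 (k=23): L=84 R=39
Round 4 (k=28): L=39 R=31
Round 5 (k=29): L=31 R=173
Round 6 (k=28): L=173 R=236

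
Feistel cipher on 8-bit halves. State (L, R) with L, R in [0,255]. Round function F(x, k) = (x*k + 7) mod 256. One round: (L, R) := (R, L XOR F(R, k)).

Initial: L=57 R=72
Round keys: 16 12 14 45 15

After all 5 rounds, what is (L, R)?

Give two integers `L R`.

Round 1 (k=16): L=72 R=190
Round 2 (k=12): L=190 R=167
Round 3 (k=14): L=167 R=151
Round 4 (k=45): L=151 R=53
Round 5 (k=15): L=53 R=181

Answer: 53 181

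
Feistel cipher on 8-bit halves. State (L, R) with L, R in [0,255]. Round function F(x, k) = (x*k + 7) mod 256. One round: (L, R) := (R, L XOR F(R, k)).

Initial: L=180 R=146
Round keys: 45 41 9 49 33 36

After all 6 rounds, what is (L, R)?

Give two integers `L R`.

Round 1 (k=45): L=146 R=5
Round 2 (k=41): L=5 R=70
Round 3 (k=9): L=70 R=120
Round 4 (k=49): L=120 R=185
Round 5 (k=33): L=185 R=152
Round 6 (k=36): L=152 R=222

Answer: 152 222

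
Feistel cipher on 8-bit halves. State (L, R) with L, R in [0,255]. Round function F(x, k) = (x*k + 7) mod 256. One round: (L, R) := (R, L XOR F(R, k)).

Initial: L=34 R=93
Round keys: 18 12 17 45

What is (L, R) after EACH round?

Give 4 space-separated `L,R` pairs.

Round 1 (k=18): L=93 R=179
Round 2 (k=12): L=179 R=54
Round 3 (k=17): L=54 R=46
Round 4 (k=45): L=46 R=43

Answer: 93,179 179,54 54,46 46,43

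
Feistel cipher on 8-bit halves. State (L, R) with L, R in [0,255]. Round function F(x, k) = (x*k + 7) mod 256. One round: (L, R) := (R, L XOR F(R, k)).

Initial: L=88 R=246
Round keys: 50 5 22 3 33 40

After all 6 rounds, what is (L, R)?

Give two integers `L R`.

Round 1 (k=50): L=246 R=75
Round 2 (k=5): L=75 R=136
Round 3 (k=22): L=136 R=252
Round 4 (k=3): L=252 R=115
Round 5 (k=33): L=115 R=38
Round 6 (k=40): L=38 R=132

Answer: 38 132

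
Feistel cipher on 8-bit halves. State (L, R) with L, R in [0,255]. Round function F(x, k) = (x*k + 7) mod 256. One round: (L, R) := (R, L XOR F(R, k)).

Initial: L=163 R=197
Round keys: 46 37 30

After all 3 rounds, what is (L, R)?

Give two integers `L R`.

Round 1 (k=46): L=197 R=206
Round 2 (k=37): L=206 R=8
Round 3 (k=30): L=8 R=57

Answer: 8 57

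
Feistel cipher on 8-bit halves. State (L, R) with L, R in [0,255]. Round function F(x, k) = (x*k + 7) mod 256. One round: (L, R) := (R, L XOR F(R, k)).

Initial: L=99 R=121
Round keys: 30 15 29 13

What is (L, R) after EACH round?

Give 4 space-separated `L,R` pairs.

Round 1 (k=30): L=121 R=86
Round 2 (k=15): L=86 R=104
Round 3 (k=29): L=104 R=153
Round 4 (k=13): L=153 R=164

Answer: 121,86 86,104 104,153 153,164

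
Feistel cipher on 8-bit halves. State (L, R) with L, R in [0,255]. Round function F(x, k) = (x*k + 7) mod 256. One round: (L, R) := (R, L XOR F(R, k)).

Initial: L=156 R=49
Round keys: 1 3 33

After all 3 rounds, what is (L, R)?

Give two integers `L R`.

Round 1 (k=1): L=49 R=164
Round 2 (k=3): L=164 R=194
Round 3 (k=33): L=194 R=173

Answer: 194 173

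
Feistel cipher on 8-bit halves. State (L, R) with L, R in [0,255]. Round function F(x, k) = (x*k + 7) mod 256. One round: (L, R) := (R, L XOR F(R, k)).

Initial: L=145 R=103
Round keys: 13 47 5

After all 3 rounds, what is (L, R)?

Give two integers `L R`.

Answer: 163 229

Derivation:
Round 1 (k=13): L=103 R=211
Round 2 (k=47): L=211 R=163
Round 3 (k=5): L=163 R=229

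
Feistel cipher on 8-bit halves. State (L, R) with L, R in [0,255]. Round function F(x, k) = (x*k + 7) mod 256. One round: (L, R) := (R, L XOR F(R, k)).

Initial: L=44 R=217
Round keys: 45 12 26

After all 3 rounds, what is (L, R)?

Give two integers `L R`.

Answer: 222 147

Derivation:
Round 1 (k=45): L=217 R=0
Round 2 (k=12): L=0 R=222
Round 3 (k=26): L=222 R=147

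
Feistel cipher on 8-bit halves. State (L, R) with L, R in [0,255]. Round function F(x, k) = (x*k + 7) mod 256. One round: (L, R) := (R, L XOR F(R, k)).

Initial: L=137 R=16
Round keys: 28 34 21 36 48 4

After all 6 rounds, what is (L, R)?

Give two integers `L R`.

Round 1 (k=28): L=16 R=78
Round 2 (k=34): L=78 R=115
Round 3 (k=21): L=115 R=56
Round 4 (k=36): L=56 R=148
Round 5 (k=48): L=148 R=255
Round 6 (k=4): L=255 R=151

Answer: 255 151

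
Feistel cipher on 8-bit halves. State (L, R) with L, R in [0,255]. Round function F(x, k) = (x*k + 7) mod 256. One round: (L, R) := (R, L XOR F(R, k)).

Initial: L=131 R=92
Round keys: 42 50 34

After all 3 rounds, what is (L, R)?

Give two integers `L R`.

Answer: 35 49

Derivation:
Round 1 (k=42): L=92 R=156
Round 2 (k=50): L=156 R=35
Round 3 (k=34): L=35 R=49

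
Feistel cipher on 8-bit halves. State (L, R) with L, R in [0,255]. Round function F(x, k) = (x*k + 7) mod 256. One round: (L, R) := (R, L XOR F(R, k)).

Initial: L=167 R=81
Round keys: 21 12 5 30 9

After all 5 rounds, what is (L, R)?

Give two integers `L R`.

Round 1 (k=21): L=81 R=11
Round 2 (k=12): L=11 R=218
Round 3 (k=5): L=218 R=66
Round 4 (k=30): L=66 R=25
Round 5 (k=9): L=25 R=170

Answer: 25 170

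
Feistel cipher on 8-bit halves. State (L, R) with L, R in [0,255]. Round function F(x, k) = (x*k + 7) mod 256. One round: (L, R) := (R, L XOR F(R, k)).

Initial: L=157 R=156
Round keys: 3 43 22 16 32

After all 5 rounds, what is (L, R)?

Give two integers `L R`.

Round 1 (k=3): L=156 R=70
Round 2 (k=43): L=70 R=85
Round 3 (k=22): L=85 R=19
Round 4 (k=16): L=19 R=98
Round 5 (k=32): L=98 R=84

Answer: 98 84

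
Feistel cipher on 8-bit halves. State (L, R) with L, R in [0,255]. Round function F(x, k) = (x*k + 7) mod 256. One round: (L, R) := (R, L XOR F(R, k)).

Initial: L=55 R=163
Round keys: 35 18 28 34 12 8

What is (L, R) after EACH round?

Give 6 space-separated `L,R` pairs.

Answer: 163,103 103,230 230,72 72,113 113,27 27,174

Derivation:
Round 1 (k=35): L=163 R=103
Round 2 (k=18): L=103 R=230
Round 3 (k=28): L=230 R=72
Round 4 (k=34): L=72 R=113
Round 5 (k=12): L=113 R=27
Round 6 (k=8): L=27 R=174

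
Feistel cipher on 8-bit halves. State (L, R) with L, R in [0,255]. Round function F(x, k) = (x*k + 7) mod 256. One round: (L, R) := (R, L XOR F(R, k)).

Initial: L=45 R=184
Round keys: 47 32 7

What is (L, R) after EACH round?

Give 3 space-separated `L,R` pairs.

Answer: 184,226 226,255 255,226

Derivation:
Round 1 (k=47): L=184 R=226
Round 2 (k=32): L=226 R=255
Round 3 (k=7): L=255 R=226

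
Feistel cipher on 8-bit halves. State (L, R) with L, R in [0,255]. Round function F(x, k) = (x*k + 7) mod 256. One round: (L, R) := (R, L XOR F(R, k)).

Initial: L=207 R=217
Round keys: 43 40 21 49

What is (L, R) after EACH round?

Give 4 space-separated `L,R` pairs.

Answer: 217,181 181,150 150,224 224,113

Derivation:
Round 1 (k=43): L=217 R=181
Round 2 (k=40): L=181 R=150
Round 3 (k=21): L=150 R=224
Round 4 (k=49): L=224 R=113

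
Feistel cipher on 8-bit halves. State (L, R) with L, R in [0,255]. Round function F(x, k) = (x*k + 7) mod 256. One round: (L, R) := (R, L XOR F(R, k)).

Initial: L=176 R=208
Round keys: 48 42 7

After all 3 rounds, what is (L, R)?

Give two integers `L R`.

Round 1 (k=48): L=208 R=183
Round 2 (k=42): L=183 R=221
Round 3 (k=7): L=221 R=165

Answer: 221 165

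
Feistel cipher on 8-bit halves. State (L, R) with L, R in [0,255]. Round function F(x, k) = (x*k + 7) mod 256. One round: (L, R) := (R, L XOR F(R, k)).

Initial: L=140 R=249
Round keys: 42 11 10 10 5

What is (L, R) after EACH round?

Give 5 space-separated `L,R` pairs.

Answer: 249,109 109,79 79,112 112,40 40,191

Derivation:
Round 1 (k=42): L=249 R=109
Round 2 (k=11): L=109 R=79
Round 3 (k=10): L=79 R=112
Round 4 (k=10): L=112 R=40
Round 5 (k=5): L=40 R=191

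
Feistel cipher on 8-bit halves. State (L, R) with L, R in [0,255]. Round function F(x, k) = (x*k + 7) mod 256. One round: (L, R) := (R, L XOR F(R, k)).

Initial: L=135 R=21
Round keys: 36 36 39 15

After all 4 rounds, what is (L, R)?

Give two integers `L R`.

Answer: 137 108

Derivation:
Round 1 (k=36): L=21 R=124
Round 2 (k=36): L=124 R=98
Round 3 (k=39): L=98 R=137
Round 4 (k=15): L=137 R=108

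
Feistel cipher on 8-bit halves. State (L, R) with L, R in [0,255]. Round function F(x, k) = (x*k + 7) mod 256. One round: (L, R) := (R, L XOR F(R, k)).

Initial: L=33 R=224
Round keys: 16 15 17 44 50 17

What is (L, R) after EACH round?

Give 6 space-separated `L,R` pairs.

Round 1 (k=16): L=224 R=38
Round 2 (k=15): L=38 R=161
Round 3 (k=17): L=161 R=158
Round 4 (k=44): L=158 R=142
Round 5 (k=50): L=142 R=93
Round 6 (k=17): L=93 R=186

Answer: 224,38 38,161 161,158 158,142 142,93 93,186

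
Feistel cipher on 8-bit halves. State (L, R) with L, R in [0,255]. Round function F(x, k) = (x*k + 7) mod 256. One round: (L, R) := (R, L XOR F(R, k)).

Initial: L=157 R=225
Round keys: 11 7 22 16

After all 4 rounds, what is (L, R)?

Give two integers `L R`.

Round 1 (k=11): L=225 R=47
Round 2 (k=7): L=47 R=177
Round 3 (k=22): L=177 R=18
Round 4 (k=16): L=18 R=150

Answer: 18 150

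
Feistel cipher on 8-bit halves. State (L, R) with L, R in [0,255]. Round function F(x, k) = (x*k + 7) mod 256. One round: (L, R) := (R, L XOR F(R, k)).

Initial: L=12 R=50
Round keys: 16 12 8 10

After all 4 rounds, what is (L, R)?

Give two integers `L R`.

Answer: 228 214

Derivation:
Round 1 (k=16): L=50 R=43
Round 2 (k=12): L=43 R=57
Round 3 (k=8): L=57 R=228
Round 4 (k=10): L=228 R=214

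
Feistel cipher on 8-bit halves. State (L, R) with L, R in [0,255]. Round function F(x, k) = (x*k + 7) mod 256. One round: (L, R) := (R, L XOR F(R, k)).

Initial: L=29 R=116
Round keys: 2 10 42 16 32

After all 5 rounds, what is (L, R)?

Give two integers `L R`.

Round 1 (k=2): L=116 R=242
Round 2 (k=10): L=242 R=15
Round 3 (k=42): L=15 R=143
Round 4 (k=16): L=143 R=248
Round 5 (k=32): L=248 R=136

Answer: 248 136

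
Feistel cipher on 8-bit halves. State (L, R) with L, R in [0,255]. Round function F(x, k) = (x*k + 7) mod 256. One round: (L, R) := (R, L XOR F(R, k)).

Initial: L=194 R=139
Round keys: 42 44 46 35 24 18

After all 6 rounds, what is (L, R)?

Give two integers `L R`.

Answer: 159 210

Derivation:
Round 1 (k=42): L=139 R=23
Round 2 (k=44): L=23 R=112
Round 3 (k=46): L=112 R=48
Round 4 (k=35): L=48 R=231
Round 5 (k=24): L=231 R=159
Round 6 (k=18): L=159 R=210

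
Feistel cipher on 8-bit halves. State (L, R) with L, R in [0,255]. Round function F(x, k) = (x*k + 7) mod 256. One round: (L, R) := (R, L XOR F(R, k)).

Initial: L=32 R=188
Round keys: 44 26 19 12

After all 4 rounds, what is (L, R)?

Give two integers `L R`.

Answer: 141 2

Derivation:
Round 1 (k=44): L=188 R=119
Round 2 (k=26): L=119 R=161
Round 3 (k=19): L=161 R=141
Round 4 (k=12): L=141 R=2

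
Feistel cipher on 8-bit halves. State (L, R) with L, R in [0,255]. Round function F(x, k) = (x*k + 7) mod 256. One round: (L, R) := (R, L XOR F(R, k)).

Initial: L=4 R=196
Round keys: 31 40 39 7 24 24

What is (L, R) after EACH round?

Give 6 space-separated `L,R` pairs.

Round 1 (k=31): L=196 R=199
Round 2 (k=40): L=199 R=219
Round 3 (k=39): L=219 R=163
Round 4 (k=7): L=163 R=167
Round 5 (k=24): L=167 R=12
Round 6 (k=24): L=12 R=128

Answer: 196,199 199,219 219,163 163,167 167,12 12,128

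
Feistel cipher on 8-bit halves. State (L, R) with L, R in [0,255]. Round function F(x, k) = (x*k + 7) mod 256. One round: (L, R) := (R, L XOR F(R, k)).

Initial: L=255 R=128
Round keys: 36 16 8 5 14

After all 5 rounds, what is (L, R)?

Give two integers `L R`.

Answer: 237 58

Derivation:
Round 1 (k=36): L=128 R=248
Round 2 (k=16): L=248 R=7
Round 3 (k=8): L=7 R=199
Round 4 (k=5): L=199 R=237
Round 5 (k=14): L=237 R=58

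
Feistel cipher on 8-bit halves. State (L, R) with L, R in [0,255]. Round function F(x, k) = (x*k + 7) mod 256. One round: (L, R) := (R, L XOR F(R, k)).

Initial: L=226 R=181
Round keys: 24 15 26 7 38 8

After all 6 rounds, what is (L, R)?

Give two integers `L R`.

Round 1 (k=24): L=181 R=29
Round 2 (k=15): L=29 R=15
Round 3 (k=26): L=15 R=144
Round 4 (k=7): L=144 R=248
Round 5 (k=38): L=248 R=71
Round 6 (k=8): L=71 R=199

Answer: 71 199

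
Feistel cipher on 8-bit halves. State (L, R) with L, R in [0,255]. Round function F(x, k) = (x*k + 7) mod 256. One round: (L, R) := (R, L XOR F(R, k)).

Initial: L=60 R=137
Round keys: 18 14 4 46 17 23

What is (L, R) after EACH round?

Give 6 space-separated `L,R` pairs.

Answer: 137,149 149,164 164,2 2,199 199,60 60,172

Derivation:
Round 1 (k=18): L=137 R=149
Round 2 (k=14): L=149 R=164
Round 3 (k=4): L=164 R=2
Round 4 (k=46): L=2 R=199
Round 5 (k=17): L=199 R=60
Round 6 (k=23): L=60 R=172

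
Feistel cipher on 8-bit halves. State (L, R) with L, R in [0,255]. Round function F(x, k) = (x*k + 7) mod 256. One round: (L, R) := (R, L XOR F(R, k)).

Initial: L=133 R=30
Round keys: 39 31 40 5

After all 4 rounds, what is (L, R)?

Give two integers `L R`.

Answer: 83 211

Derivation:
Round 1 (k=39): L=30 R=28
Round 2 (k=31): L=28 R=117
Round 3 (k=40): L=117 R=83
Round 4 (k=5): L=83 R=211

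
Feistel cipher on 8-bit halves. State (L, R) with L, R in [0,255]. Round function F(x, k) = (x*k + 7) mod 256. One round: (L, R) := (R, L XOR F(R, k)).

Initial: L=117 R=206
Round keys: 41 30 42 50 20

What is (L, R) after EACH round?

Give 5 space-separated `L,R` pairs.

Round 1 (k=41): L=206 R=112
Round 2 (k=30): L=112 R=233
Round 3 (k=42): L=233 R=49
Round 4 (k=50): L=49 R=112
Round 5 (k=20): L=112 R=246

Answer: 206,112 112,233 233,49 49,112 112,246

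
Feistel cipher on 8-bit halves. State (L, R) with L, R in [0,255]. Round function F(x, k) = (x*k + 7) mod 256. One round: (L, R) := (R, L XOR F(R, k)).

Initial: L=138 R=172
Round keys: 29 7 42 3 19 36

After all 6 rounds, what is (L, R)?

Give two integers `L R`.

Answer: 174 184

Derivation:
Round 1 (k=29): L=172 R=9
Round 2 (k=7): L=9 R=234
Round 3 (k=42): L=234 R=98
Round 4 (k=3): L=98 R=199
Round 5 (k=19): L=199 R=174
Round 6 (k=36): L=174 R=184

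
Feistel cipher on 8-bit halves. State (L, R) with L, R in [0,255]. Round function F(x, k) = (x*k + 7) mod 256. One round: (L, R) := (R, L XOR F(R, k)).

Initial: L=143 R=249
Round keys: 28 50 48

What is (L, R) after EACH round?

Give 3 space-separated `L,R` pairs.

Round 1 (k=28): L=249 R=204
Round 2 (k=50): L=204 R=38
Round 3 (k=48): L=38 R=235

Answer: 249,204 204,38 38,235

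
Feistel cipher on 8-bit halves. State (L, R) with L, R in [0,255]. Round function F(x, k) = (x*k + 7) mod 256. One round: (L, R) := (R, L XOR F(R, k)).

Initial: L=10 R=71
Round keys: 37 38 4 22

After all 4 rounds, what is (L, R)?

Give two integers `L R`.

Round 1 (k=37): L=71 R=64
Round 2 (k=38): L=64 R=192
Round 3 (k=4): L=192 R=71
Round 4 (k=22): L=71 R=225

Answer: 71 225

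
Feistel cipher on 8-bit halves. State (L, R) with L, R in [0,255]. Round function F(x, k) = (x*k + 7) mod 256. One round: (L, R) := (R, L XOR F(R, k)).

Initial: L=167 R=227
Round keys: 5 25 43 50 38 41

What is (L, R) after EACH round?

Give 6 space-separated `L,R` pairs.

Round 1 (k=5): L=227 R=209
Round 2 (k=25): L=209 R=147
Round 3 (k=43): L=147 R=105
Round 4 (k=50): L=105 R=26
Round 5 (k=38): L=26 R=138
Round 6 (k=41): L=138 R=59

Answer: 227,209 209,147 147,105 105,26 26,138 138,59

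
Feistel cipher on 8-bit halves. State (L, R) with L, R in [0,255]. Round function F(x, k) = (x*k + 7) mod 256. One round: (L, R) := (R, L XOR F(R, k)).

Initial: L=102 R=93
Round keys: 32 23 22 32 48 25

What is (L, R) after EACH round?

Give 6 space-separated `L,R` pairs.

Answer: 93,193 193,3 3,136 136,4 4,79 79,186

Derivation:
Round 1 (k=32): L=93 R=193
Round 2 (k=23): L=193 R=3
Round 3 (k=22): L=3 R=136
Round 4 (k=32): L=136 R=4
Round 5 (k=48): L=4 R=79
Round 6 (k=25): L=79 R=186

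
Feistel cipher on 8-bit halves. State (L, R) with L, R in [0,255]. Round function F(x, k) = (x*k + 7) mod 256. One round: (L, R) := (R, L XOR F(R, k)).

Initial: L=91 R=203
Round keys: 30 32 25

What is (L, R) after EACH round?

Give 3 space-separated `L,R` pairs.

Answer: 203,138 138,140 140,57

Derivation:
Round 1 (k=30): L=203 R=138
Round 2 (k=32): L=138 R=140
Round 3 (k=25): L=140 R=57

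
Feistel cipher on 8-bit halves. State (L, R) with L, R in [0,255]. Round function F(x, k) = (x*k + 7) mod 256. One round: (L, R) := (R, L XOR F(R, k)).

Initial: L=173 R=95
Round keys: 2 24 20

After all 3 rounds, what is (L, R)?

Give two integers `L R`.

Answer: 152 143

Derivation:
Round 1 (k=2): L=95 R=104
Round 2 (k=24): L=104 R=152
Round 3 (k=20): L=152 R=143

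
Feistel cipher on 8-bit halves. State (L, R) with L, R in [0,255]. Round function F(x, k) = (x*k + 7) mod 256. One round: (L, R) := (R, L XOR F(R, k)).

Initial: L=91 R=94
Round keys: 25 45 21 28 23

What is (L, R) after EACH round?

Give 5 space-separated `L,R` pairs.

Round 1 (k=25): L=94 R=110
Round 2 (k=45): L=110 R=3
Round 3 (k=21): L=3 R=40
Round 4 (k=28): L=40 R=100
Round 5 (k=23): L=100 R=43

Answer: 94,110 110,3 3,40 40,100 100,43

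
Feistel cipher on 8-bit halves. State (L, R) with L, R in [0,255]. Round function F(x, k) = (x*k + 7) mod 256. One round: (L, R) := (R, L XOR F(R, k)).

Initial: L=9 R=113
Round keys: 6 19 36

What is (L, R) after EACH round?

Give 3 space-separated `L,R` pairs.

Round 1 (k=6): L=113 R=164
Round 2 (k=19): L=164 R=66
Round 3 (k=36): L=66 R=235

Answer: 113,164 164,66 66,235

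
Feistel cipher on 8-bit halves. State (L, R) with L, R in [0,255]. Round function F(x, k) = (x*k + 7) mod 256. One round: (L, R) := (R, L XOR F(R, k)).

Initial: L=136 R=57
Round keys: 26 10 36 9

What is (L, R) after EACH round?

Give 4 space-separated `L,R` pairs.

Answer: 57,89 89,184 184,190 190,13

Derivation:
Round 1 (k=26): L=57 R=89
Round 2 (k=10): L=89 R=184
Round 3 (k=36): L=184 R=190
Round 4 (k=9): L=190 R=13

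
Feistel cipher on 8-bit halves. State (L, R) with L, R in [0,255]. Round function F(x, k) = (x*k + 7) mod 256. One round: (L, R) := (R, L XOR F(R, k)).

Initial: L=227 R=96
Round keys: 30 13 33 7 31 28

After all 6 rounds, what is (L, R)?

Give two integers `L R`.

Round 1 (k=30): L=96 R=164
Round 2 (k=13): L=164 R=59
Round 3 (k=33): L=59 R=6
Round 4 (k=7): L=6 R=10
Round 5 (k=31): L=10 R=59
Round 6 (k=28): L=59 R=113

Answer: 59 113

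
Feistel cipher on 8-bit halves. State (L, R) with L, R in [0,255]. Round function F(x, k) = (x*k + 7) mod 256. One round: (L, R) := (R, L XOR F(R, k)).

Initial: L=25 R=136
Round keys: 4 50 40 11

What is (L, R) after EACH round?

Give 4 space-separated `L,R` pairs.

Answer: 136,62 62,171 171,129 129,57

Derivation:
Round 1 (k=4): L=136 R=62
Round 2 (k=50): L=62 R=171
Round 3 (k=40): L=171 R=129
Round 4 (k=11): L=129 R=57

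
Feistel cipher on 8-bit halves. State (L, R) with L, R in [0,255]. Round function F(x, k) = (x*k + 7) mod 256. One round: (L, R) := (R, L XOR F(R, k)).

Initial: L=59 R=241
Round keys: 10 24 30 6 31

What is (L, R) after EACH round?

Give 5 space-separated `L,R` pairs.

Answer: 241,74 74,6 6,241 241,171 171,77

Derivation:
Round 1 (k=10): L=241 R=74
Round 2 (k=24): L=74 R=6
Round 3 (k=30): L=6 R=241
Round 4 (k=6): L=241 R=171
Round 5 (k=31): L=171 R=77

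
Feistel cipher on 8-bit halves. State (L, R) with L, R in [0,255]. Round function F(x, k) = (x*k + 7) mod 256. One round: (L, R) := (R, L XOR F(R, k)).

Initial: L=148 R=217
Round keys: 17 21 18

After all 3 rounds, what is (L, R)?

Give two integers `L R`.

Round 1 (k=17): L=217 R=228
Round 2 (k=21): L=228 R=98
Round 3 (k=18): L=98 R=15

Answer: 98 15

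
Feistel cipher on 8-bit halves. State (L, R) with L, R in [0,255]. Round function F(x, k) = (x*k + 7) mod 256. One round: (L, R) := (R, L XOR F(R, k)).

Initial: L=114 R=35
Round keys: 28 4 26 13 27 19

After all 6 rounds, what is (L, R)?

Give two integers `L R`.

Round 1 (k=28): L=35 R=169
Round 2 (k=4): L=169 R=136
Round 3 (k=26): L=136 R=126
Round 4 (k=13): L=126 R=229
Round 5 (k=27): L=229 R=80
Round 6 (k=19): L=80 R=18

Answer: 80 18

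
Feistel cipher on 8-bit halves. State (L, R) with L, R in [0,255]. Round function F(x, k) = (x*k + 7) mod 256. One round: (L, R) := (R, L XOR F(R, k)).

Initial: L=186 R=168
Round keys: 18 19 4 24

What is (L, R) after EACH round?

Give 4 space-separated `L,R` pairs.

Round 1 (k=18): L=168 R=109
Round 2 (k=19): L=109 R=182
Round 3 (k=4): L=182 R=178
Round 4 (k=24): L=178 R=1

Answer: 168,109 109,182 182,178 178,1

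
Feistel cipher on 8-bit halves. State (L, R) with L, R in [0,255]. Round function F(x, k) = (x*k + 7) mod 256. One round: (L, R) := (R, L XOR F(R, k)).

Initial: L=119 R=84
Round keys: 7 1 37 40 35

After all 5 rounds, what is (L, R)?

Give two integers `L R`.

Answer: 136 217

Derivation:
Round 1 (k=7): L=84 R=36
Round 2 (k=1): L=36 R=127
Round 3 (k=37): L=127 R=70
Round 4 (k=40): L=70 R=136
Round 5 (k=35): L=136 R=217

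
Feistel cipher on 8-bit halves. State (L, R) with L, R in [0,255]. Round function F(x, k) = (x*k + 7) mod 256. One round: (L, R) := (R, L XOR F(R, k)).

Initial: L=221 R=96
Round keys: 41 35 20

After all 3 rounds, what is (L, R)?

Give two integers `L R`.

Answer: 21 17

Derivation:
Round 1 (k=41): L=96 R=186
Round 2 (k=35): L=186 R=21
Round 3 (k=20): L=21 R=17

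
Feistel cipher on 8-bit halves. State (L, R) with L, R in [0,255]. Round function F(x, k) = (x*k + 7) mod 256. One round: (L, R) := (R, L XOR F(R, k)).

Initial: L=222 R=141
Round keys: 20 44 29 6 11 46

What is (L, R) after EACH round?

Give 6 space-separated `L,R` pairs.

Round 1 (k=20): L=141 R=213
Round 2 (k=44): L=213 R=46
Round 3 (k=29): L=46 R=232
Round 4 (k=6): L=232 R=89
Round 5 (k=11): L=89 R=50
Round 6 (k=46): L=50 R=90

Answer: 141,213 213,46 46,232 232,89 89,50 50,90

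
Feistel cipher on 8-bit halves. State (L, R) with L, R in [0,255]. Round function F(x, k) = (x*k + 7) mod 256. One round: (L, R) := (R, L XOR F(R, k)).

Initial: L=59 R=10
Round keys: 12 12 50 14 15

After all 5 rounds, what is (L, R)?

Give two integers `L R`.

Round 1 (k=12): L=10 R=68
Round 2 (k=12): L=68 R=61
Round 3 (k=50): L=61 R=181
Round 4 (k=14): L=181 R=208
Round 5 (k=15): L=208 R=130

Answer: 208 130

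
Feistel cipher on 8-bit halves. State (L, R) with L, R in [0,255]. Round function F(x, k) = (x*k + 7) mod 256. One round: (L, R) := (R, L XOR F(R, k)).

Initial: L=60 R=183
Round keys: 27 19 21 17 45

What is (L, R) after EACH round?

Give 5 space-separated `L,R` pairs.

Round 1 (k=27): L=183 R=104
Round 2 (k=19): L=104 R=8
Round 3 (k=21): L=8 R=199
Round 4 (k=17): L=199 R=54
Round 5 (k=45): L=54 R=66

Answer: 183,104 104,8 8,199 199,54 54,66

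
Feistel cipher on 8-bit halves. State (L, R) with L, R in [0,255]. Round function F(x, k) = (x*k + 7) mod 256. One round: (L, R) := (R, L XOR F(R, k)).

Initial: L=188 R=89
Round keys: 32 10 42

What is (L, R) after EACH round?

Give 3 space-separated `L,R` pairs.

Answer: 89,155 155,76 76,228

Derivation:
Round 1 (k=32): L=89 R=155
Round 2 (k=10): L=155 R=76
Round 3 (k=42): L=76 R=228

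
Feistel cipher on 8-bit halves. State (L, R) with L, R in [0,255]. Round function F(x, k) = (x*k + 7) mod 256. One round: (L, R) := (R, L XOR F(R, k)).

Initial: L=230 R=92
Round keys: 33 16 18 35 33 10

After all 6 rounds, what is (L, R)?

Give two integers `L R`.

Round 1 (k=33): L=92 R=5
Round 2 (k=16): L=5 R=11
Round 3 (k=18): L=11 R=200
Round 4 (k=35): L=200 R=84
Round 5 (k=33): L=84 R=19
Round 6 (k=10): L=19 R=145

Answer: 19 145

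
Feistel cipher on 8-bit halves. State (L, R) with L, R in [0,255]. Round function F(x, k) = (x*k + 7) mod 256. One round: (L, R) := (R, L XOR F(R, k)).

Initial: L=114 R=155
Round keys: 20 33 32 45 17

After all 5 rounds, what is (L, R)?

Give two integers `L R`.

Round 1 (k=20): L=155 R=81
Round 2 (k=33): L=81 R=227
Round 3 (k=32): L=227 R=54
Round 4 (k=45): L=54 R=102
Round 5 (k=17): L=102 R=251

Answer: 102 251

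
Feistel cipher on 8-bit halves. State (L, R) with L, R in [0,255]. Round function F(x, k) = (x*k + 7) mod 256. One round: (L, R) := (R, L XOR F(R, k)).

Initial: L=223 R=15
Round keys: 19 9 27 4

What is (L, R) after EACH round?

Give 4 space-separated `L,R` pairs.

Answer: 15,251 251,213 213,133 133,206

Derivation:
Round 1 (k=19): L=15 R=251
Round 2 (k=9): L=251 R=213
Round 3 (k=27): L=213 R=133
Round 4 (k=4): L=133 R=206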